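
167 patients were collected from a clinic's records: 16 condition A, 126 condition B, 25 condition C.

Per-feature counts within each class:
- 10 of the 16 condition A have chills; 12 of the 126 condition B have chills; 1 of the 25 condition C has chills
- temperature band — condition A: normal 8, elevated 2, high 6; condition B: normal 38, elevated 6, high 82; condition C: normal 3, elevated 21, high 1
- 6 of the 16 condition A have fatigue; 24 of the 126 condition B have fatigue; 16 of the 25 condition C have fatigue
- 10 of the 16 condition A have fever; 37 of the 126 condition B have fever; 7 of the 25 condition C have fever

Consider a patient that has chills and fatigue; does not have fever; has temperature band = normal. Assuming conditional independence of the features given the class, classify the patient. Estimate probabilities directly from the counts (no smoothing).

condition A

condition A: (16/167) × (10/16) × (8/16) × (6/16) × (6/16) ≈ 0.00421033
condition B: (126/167) × (12/126) × (38/126) × (24/126) × (89/126) ≈ 0.00291567
condition C: (25/167) × (1/25) × (3/25) × (16/25) × (18/25) ≈ 0.000331114
Highest score → condition A.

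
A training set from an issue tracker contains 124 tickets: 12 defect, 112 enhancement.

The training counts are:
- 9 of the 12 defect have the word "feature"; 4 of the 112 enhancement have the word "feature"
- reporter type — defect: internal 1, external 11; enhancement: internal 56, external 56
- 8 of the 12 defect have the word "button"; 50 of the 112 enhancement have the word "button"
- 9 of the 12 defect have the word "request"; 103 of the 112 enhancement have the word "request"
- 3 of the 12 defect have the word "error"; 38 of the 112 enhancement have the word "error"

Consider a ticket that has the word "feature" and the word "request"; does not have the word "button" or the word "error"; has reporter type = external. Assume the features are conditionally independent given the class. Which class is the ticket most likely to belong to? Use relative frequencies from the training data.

defect: (12/124) × (9/12) × (11/12) × (4/12) × (9/12) × (9/12) ≈ 0.0124748
enhancement: (112/124) × (4/112) × (56/112) × (62/112) × (103/112) × (74/112) ≈ 0.00542519
Highest score → defect.

defect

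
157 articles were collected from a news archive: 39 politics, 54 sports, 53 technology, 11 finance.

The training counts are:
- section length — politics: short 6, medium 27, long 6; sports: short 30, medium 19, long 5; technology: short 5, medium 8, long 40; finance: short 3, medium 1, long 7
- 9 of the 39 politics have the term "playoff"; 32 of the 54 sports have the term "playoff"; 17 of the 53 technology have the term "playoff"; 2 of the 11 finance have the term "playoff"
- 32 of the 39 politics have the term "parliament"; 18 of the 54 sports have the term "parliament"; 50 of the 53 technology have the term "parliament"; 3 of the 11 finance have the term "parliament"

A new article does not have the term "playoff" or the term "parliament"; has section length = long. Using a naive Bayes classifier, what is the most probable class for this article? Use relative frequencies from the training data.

politics: (39/157) × (6/39) × (30/39) × (7/39) ≈ 0.00527645
sports: (54/157) × (5/54) × (22/54) × (36/54) ≈ 0.00864984
technology: (53/157) × (40/53) × (36/53) × (3/53) ≈ 0.00979563
finance: (11/157) × (7/11) × (9/11) × (8/11) ≈ 0.0265305
Highest score → finance.

finance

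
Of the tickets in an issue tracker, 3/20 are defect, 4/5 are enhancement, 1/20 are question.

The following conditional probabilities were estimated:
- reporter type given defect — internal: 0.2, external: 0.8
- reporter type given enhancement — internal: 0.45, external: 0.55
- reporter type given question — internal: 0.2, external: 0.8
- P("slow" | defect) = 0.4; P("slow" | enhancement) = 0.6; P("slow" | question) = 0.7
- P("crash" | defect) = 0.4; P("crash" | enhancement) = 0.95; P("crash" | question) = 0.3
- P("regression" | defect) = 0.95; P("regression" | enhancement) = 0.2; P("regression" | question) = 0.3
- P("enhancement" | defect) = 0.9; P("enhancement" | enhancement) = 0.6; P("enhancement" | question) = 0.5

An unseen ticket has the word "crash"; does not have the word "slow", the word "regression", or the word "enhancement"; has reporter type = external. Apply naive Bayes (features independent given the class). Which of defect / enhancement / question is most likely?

defect: 0.15 × 0.8 × (1−0.4) × 0.4 × (1−0.95) × (1−0.9) = 0.000144
enhancement: 0.8 × 0.55 × (1−0.6) × 0.95 × (1−0.2) × (1−0.6) = 0.053504
question: 0.05 × 0.8 × (1−0.7) × 0.3 × (1−0.3) × (1−0.5) = 0.00126
Highest score → enhancement.

enhancement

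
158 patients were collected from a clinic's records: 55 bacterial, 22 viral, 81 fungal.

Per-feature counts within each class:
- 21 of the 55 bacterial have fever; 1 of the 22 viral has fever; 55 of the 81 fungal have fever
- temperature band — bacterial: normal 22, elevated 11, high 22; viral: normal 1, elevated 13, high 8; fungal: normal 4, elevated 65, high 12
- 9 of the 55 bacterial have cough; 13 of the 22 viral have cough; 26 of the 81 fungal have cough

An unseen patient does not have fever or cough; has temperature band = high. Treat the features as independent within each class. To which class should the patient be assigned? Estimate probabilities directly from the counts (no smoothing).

bacterial: (55/158) × (34/55) × (22/55) × (46/55) ≈ 0.0719908
viral: (22/158) × (21/22) × (8/22) × (9/22) ≈ 0.0197719
fungal: (81/158) × (26/81) × (12/81) × (55/81) ≈ 0.0165535
Highest score → bacterial.

bacterial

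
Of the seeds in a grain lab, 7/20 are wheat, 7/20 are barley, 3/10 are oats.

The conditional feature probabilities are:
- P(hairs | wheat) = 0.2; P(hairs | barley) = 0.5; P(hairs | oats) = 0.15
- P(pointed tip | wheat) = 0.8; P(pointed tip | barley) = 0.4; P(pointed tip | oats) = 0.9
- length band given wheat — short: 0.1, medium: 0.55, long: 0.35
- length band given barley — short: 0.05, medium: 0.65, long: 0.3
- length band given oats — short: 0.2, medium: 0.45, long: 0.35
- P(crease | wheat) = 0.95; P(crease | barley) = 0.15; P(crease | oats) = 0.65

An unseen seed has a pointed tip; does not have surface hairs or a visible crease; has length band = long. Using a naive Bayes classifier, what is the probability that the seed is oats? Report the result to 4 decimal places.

0.5636

wheat: 0.35 × (1−0.2) × 0.8 × 0.35 × (1−0.95) = 0.00392
barley: 0.35 × (1−0.5) × 0.4 × 0.3 × (1−0.15) = 0.01785
oats: 0.3 × (1−0.15) × 0.9 × 0.35 × (1−0.65) = 0.02811375
P(oats | x) = 0.02811375 / 0.04988375 ≈ 0.5636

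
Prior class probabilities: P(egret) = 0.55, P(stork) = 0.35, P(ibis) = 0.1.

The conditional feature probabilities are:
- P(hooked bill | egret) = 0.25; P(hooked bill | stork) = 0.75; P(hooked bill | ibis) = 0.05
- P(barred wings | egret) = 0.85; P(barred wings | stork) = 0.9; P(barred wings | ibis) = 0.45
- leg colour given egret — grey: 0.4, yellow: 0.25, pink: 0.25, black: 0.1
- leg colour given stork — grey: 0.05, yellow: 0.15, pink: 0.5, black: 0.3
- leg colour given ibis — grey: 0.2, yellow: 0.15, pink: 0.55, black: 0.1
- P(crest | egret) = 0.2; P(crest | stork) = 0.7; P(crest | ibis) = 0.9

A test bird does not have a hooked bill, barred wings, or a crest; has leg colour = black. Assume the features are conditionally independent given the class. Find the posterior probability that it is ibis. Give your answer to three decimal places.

0.083

egret: 0.55 × (1−0.25) × (1−0.85) × 0.1 × (1−0.2) = 0.00495
stork: 0.35 × (1−0.75) × (1−0.9) × 0.3 × (1−0.7) = 0.0007875
ibis: 0.1 × (1−0.05) × (1−0.45) × 0.1 × (1−0.9) = 0.0005225
P(ibis | x) = 0.0005225 / 0.00626 ≈ 0.083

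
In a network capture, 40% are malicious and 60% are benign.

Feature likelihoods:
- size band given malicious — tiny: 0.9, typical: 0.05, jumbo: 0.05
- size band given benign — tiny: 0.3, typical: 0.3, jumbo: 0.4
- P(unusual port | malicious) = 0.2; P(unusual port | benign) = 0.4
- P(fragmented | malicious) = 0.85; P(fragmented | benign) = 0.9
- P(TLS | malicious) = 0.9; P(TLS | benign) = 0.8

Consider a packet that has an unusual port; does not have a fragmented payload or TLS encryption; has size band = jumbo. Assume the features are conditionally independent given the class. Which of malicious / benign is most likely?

malicious: 0.4 × 0.05 × 0.2 × (1−0.85) × (1−0.9) = 0.00006
benign: 0.6 × 0.4 × 0.4 × (1−0.9) × (1−0.8) = 0.00192
Highest score → benign.

benign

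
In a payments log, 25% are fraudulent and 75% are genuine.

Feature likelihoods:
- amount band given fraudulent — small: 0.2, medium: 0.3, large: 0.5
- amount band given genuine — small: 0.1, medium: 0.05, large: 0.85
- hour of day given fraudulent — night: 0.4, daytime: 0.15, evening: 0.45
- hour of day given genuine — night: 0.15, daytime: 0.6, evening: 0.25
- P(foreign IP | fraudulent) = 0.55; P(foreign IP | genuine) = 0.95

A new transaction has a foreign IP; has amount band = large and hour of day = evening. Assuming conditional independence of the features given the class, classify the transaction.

fraudulent: 0.25 × 0.5 × 0.45 × 0.55 = 0.0309375
genuine: 0.75 × 0.85 × 0.25 × 0.95 = 0.15140625
Highest score → genuine.

genuine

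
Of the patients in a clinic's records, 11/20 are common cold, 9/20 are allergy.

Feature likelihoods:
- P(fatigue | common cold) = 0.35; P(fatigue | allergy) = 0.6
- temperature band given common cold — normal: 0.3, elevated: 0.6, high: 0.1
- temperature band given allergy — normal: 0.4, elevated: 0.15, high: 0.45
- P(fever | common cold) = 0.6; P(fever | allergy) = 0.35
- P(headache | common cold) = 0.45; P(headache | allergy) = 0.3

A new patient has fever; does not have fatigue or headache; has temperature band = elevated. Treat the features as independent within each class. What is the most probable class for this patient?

common cold

common cold: 0.55 × (1−0.35) × 0.6 × 0.6 × (1−0.45) = 0.070785
allergy: 0.45 × (1−0.6) × 0.15 × 0.35 × (1−0.3) = 0.006615
Highest score → common cold.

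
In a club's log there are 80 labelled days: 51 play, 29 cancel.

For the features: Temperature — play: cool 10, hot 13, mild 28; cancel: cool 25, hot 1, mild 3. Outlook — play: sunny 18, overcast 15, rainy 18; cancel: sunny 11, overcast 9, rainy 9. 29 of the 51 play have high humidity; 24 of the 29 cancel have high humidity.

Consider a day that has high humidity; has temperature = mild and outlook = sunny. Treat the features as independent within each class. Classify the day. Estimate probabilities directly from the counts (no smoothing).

play

play: (51/80) × (28/51) × (18/51) × (29/51) ≈ 0.0702422
cancel: (29/80) × (3/29) × (11/29) × (24/29) ≈ 0.0117717
Highest score → play.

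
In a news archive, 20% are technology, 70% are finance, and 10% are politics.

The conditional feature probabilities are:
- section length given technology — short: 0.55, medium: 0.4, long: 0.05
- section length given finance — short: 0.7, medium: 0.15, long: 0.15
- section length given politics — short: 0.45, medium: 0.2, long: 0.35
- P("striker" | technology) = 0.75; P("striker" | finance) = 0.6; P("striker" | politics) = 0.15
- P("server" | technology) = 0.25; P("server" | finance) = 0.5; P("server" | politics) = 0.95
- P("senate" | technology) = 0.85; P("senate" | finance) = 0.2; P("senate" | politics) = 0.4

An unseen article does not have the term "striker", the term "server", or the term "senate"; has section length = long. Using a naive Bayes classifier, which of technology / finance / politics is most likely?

finance

technology: 0.2 × 0.05 × (1−0.75) × (1−0.25) × (1−0.85) = 0.00028125
finance: 0.7 × 0.15 × (1−0.6) × (1−0.5) × (1−0.2) = 0.0168
politics: 0.1 × 0.35 × (1−0.15) × (1−0.95) × (1−0.4) = 0.0008925
Highest score → finance.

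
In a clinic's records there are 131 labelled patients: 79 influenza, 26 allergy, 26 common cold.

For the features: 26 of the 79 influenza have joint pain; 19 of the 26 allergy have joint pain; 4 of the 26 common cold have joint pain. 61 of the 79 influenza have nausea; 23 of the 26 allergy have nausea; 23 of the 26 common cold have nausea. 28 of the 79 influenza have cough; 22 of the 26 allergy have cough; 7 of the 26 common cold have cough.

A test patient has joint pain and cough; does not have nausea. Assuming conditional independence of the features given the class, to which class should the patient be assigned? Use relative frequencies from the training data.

influenza: (79/131) × (26/79) × (18/79) × (28/79) ≈ 0.016028
allergy: (26/131) × (19/26) × (3/26) × (22/26) ≈ 0.0141605
common cold: (26/131) × (4/26) × (3/26) × (7/26) ≈ 0.000948552
Highest score → influenza.

influenza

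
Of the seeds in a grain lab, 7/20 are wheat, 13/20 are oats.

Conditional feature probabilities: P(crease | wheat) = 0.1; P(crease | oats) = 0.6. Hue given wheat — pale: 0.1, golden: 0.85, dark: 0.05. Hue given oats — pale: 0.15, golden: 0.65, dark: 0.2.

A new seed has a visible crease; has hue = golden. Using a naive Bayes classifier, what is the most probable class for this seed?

oats

wheat: 0.35 × 0.1 × 0.85 = 0.02975
oats: 0.65 × 0.6 × 0.65 = 0.2535
Highest score → oats.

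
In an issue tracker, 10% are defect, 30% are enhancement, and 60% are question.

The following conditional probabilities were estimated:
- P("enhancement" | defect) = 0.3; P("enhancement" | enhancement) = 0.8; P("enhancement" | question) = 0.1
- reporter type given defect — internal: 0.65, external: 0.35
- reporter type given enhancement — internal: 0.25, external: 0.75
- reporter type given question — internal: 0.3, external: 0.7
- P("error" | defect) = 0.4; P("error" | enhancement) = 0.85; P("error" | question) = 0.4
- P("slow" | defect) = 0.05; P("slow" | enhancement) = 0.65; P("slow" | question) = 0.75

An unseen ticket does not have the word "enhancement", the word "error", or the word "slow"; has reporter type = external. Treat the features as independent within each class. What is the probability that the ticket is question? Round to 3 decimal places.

defect: 0.1 × (1−0.3) × 0.35 × (1−0.4) × (1−0.05) = 0.013965
enhancement: 0.3 × (1−0.8) × 0.75 × (1−0.85) × (1−0.65) = 0.0023625
question: 0.6 × (1−0.1) × 0.7 × (1−0.4) × (1−0.75) = 0.0567
P(question | x) = 0.0567 / 0.0730275 ≈ 0.776

0.776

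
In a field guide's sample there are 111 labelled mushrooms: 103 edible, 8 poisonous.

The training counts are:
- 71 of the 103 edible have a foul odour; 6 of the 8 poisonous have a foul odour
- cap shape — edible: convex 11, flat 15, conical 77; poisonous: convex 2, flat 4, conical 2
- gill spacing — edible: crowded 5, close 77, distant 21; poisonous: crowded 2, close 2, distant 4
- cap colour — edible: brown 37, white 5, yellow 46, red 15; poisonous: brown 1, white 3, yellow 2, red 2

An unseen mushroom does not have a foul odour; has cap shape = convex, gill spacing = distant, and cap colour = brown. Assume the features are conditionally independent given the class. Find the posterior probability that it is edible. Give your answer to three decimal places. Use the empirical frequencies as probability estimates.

0.889

edible: (103/111) × (32/103) × (11/103) × (21/103) × (37/103) ≈ 0.00225491
poisonous: (8/111) × (2/8) × (2/8) × (4/8) × (1/8) ≈ 0.000281532
P(edible | x) = 0.00225491 / 0.002536442 ≈ 0.889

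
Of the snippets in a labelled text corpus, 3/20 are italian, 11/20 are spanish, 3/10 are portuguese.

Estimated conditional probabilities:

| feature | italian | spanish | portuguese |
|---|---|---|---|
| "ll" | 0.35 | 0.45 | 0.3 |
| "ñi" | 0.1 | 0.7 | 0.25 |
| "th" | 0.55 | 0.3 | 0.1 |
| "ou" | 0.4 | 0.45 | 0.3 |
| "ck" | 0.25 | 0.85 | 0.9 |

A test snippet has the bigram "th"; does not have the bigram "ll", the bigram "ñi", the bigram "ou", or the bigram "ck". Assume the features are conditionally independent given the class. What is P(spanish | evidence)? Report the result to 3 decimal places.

italian: 0.15 × (1−0.35) × (1−0.1) × 0.55 × (1−0.4) × (1−0.25) = 0.021718125
spanish: 0.55 × (1−0.45) × (1−0.7) × 0.3 × (1−0.45) × (1−0.85) = 0.0022460625
portuguese: 0.3 × (1−0.3) × (1−0.25) × 0.1 × (1−0.3) × (1−0.9) = 0.0011025
P(spanish | x) = 0.0022460625 / 0.0250666875 ≈ 0.090

0.090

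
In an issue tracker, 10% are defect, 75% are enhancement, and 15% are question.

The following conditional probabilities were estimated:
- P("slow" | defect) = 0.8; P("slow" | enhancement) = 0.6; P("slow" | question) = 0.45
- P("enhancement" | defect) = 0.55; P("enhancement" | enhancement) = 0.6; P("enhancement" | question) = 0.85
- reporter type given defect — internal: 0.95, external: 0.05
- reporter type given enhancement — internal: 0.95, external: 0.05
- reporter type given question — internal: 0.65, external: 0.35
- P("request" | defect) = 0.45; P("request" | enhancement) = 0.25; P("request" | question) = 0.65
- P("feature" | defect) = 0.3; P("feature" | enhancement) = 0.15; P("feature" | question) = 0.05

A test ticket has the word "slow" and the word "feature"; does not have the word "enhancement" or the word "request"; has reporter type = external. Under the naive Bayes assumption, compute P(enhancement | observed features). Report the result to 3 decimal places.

defect: 0.1 × 0.8 × (1−0.55) × 0.05 × (1−0.45) × 0.3 = 0.000297
enhancement: 0.75 × 0.6 × (1−0.6) × 0.05 × (1−0.25) × 0.15 = 0.0010125
question: 0.15 × 0.45 × (1−0.85) × 0.35 × (1−0.65) × 0.05 = 0.000062015625
P(enhancement | x) = 0.0010125 / 0.001371515625 ≈ 0.738

0.738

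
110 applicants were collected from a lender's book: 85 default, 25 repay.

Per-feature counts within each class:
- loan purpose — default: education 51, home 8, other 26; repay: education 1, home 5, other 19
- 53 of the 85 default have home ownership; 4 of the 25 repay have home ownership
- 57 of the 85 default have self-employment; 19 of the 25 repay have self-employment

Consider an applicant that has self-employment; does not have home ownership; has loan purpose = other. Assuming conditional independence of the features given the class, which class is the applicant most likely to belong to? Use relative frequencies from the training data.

repay

default: (85/110) × (26/85) × (32/85) × (57/85) ≈ 0.0596716
repay: (25/110) × (19/25) × (21/25) × (19/25) ≈ 0.110269
Highest score → repay.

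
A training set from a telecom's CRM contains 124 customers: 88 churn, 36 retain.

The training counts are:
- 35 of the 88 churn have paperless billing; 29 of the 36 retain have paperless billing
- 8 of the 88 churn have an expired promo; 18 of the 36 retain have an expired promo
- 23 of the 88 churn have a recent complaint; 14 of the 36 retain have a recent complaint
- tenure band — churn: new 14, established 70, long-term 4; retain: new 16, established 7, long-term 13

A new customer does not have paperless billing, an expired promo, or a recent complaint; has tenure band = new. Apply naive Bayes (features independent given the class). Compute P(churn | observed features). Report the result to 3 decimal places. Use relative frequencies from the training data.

churn: (88/124) × (53/88) × (80/88) × (65/88) × (14/88) ≈ 0.0456602
retain: (36/124) × (7/36) × (18/36) × (22/36) × (16/36) ≈ 0.00766627
P(churn | x) = 0.0456602 / 0.05332647 ≈ 0.856

0.856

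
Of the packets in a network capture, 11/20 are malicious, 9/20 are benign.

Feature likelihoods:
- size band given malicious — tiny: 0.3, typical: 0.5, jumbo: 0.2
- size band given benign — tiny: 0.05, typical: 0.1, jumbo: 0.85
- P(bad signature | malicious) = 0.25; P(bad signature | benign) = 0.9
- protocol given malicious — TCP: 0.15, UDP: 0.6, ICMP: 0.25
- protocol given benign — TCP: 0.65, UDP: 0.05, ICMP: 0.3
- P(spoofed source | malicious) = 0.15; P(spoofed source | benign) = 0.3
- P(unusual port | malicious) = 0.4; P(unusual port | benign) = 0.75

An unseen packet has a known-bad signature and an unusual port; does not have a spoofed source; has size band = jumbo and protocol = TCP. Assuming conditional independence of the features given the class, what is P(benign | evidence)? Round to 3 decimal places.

malicious: 0.55 × 0.2 × 0.25 × 0.15 × (1−0.15) × 0.4 = 0.0014025
benign: 0.45 × 0.85 × 0.9 × 0.65 × (1−0.3) × 0.75 = 0.1174753125
P(benign | x) = 0.1174753125 / 0.1188778125 ≈ 0.988

0.988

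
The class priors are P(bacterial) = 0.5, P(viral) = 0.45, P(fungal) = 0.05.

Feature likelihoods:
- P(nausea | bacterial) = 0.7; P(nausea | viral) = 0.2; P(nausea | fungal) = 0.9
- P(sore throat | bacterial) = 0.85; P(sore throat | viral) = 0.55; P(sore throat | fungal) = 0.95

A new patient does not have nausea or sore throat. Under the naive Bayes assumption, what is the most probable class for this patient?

bacterial: 0.5 × (1−0.7) × (1−0.85) = 0.0225
viral: 0.45 × (1−0.2) × (1−0.55) = 0.162
fungal: 0.05 × (1−0.9) × (1−0.95) = 0.00025
Highest score → viral.

viral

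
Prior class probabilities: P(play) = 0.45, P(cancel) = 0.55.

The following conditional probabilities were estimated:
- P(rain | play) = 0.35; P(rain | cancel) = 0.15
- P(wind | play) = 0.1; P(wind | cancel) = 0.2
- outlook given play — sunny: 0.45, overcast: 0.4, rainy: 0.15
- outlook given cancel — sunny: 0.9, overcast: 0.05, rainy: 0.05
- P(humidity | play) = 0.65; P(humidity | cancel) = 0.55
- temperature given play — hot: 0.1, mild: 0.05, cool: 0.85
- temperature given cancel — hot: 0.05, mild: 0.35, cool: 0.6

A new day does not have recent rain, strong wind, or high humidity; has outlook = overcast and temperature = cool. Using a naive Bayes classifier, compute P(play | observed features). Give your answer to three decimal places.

0.861

play: 0.45 × (1−0.35) × (1−0.1) × 0.4 × (1−0.65) × 0.85 = 0.03132675
cancel: 0.55 × (1−0.15) × (1−0.2) × 0.05 × (1−0.55) × 0.6 = 0.005049
P(play | x) = 0.03132675 / 0.03637575 ≈ 0.861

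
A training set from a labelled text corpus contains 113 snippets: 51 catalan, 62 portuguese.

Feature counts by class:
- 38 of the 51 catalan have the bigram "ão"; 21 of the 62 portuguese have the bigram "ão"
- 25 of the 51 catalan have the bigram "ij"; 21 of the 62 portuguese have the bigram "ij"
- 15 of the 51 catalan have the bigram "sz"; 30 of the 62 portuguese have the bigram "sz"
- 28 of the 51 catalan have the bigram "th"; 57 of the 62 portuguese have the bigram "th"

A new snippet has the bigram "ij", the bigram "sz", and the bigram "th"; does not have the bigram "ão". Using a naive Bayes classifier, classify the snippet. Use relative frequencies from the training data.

portuguese

catalan: (51/113) × (13/51) × (25/51) × (15/51) × (28/51) ≈ 0.00910634
portuguese: (62/113) × (41/62) × (21/62) × (30/62) × (57/62) ≈ 0.0546696
Highest score → portuguese.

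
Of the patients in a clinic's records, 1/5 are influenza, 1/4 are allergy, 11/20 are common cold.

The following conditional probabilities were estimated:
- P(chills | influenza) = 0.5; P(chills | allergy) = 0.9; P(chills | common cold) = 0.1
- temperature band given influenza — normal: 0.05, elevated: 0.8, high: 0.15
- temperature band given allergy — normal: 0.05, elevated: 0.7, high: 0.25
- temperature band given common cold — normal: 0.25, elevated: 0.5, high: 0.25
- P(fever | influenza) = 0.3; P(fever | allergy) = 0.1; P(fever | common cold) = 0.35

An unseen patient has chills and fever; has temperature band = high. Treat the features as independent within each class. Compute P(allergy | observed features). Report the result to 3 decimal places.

influenza: 0.2 × 0.5 × 0.15 × 0.3 = 0.0045
allergy: 0.25 × 0.9 × 0.25 × 0.1 = 0.005625
common cold: 0.55 × 0.1 × 0.25 × 0.35 = 0.0048125
P(allergy | x) = 0.005625 / 0.0149375 ≈ 0.377

0.377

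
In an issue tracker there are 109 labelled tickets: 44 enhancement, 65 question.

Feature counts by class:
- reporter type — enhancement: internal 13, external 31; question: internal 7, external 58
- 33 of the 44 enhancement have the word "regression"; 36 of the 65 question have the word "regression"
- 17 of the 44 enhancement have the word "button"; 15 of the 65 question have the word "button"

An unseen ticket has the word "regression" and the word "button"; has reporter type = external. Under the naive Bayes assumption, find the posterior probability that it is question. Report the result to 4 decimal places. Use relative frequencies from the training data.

0.4521

enhancement: (44/109) × (31/44) × (33/44) × (17/44) ≈ 0.0824124
question: (65/109) × (58/65) × (36/65) × (15/65) ≈ 0.0680093
P(question | x) = 0.0680093 / 0.1504217 ≈ 0.4521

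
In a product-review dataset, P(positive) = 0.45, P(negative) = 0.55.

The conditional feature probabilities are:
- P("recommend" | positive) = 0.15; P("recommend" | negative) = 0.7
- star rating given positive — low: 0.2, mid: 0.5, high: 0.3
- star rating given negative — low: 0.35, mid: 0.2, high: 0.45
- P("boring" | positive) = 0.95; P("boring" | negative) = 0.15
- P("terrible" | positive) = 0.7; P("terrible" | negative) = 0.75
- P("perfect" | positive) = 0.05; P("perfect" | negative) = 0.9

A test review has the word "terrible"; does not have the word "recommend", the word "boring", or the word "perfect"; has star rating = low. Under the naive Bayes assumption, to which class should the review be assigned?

positive: 0.45 × (1−0.15) × 0.2 × (1−0.95) × 0.7 × (1−0.05) = 0.002543625
negative: 0.55 × (1−0.7) × 0.35 × (1−0.15) × 0.75 × (1−0.9) = 0.0036815625
Highest score → negative.

negative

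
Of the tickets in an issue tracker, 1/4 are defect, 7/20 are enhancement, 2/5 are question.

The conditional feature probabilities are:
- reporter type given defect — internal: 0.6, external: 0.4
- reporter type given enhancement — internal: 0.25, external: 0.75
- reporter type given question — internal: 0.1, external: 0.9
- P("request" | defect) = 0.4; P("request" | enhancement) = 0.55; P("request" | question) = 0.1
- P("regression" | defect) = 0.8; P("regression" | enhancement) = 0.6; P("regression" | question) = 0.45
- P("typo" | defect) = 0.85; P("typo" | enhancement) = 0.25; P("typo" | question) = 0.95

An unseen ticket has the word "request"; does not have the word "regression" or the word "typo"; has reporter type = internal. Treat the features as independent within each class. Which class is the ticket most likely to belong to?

defect: 0.25 × 0.6 × 0.4 × (1−0.8) × (1−0.85) = 0.0018
enhancement: 0.35 × 0.25 × 0.55 × (1−0.6) × (1−0.25) = 0.0144375
question: 0.4 × 0.1 × 0.1 × (1−0.45) × (1−0.95) = 0.00011
Highest score → enhancement.

enhancement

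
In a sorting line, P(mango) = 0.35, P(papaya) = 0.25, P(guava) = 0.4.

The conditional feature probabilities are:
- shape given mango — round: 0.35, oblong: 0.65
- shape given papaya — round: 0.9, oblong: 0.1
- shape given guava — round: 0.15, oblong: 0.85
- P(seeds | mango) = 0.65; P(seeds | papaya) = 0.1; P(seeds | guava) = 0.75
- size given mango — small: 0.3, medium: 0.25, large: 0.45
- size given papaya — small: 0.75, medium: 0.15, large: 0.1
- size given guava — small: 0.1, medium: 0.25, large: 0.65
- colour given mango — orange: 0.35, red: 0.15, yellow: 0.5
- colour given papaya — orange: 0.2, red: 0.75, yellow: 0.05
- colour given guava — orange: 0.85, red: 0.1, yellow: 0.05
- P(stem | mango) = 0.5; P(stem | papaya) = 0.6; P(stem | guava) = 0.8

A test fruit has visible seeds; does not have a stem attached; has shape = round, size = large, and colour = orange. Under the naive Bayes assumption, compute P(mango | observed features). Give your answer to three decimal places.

mango: 0.35 × 0.35 × 0.65 × 0.45 × 0.35 × (1−0.5) = 0.00627046875
papaya: 0.25 × 0.9 × 0.1 × 0.1 × 0.2 × (1−0.6) = 0.00018
guava: 0.4 × 0.15 × 0.75 × 0.65 × 0.85 × (1−0.8) = 0.0049725
P(mango | x) = 0.00627046875 / 0.01142296875 ≈ 0.549

0.549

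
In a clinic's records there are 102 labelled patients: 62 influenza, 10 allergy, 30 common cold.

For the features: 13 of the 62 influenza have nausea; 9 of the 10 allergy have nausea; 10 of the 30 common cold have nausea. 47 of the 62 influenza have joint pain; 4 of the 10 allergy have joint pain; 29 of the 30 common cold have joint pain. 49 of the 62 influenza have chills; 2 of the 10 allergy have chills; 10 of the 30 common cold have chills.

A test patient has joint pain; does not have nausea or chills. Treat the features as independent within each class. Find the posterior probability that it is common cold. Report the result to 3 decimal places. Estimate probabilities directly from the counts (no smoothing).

0.614

influenza: (62/102) × (49/62) × (47/62) × (13/62) ≈ 0.0763579
allergy: (10/102) × (1/10) × (4/10) × (8/10) ≈ 0.00313725
common cold: (30/102) × (20/30) × (29/30) × (20/30) ≈ 0.126362
P(common cold | x) = 0.126362 / 0.20585715 ≈ 0.614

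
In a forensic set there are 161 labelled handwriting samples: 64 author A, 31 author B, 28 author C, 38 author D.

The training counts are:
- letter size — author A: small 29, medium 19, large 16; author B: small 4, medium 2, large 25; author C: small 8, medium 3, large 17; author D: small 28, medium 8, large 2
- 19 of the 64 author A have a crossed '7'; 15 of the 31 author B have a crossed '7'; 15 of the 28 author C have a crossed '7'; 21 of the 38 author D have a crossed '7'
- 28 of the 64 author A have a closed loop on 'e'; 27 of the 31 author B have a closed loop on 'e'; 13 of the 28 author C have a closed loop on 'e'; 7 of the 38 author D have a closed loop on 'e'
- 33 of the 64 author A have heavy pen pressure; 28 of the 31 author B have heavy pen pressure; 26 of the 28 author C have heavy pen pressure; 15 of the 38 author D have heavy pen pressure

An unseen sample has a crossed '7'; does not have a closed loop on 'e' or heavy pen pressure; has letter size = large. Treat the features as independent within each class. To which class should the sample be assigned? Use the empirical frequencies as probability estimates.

author A

author A: (64/161) × (16/64) × (19/64) × (36/64) × (31/64) ≈ 0.00803844
author B: (31/161) × (25/31) × (15/31) × (4/31) × (3/31) ≈ 0.000938213
author C: (28/161) × (17/28) × (15/28) × (15/28) × (2/28) ≈ 0.00216452
author D: (38/161) × (2/38) × (21/38) × (31/38) × (23/38) ≈ 0.00338971
Highest score → author A.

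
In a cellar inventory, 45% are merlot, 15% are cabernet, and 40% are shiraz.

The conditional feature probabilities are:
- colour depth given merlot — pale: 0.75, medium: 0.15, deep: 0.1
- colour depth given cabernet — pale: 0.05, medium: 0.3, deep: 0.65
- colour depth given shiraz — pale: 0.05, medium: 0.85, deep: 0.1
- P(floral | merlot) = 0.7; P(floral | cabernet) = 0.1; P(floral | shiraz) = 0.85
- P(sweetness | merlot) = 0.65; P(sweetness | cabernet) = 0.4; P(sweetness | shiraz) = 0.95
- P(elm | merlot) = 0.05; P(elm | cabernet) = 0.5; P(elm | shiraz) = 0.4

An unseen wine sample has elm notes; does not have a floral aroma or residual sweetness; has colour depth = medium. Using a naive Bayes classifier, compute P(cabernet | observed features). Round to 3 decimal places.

merlot: 0.45 × 0.15 × (1−0.7) × (1−0.65) × 0.05 = 0.000354375
cabernet: 0.15 × 0.3 × (1−0.1) × (1−0.4) × 0.5 = 0.01215
shiraz: 0.4 × 0.85 × (1−0.85) × (1−0.95) × 0.4 = 0.00102
P(cabernet | x) = 0.01215 / 0.013524375 ≈ 0.898

0.898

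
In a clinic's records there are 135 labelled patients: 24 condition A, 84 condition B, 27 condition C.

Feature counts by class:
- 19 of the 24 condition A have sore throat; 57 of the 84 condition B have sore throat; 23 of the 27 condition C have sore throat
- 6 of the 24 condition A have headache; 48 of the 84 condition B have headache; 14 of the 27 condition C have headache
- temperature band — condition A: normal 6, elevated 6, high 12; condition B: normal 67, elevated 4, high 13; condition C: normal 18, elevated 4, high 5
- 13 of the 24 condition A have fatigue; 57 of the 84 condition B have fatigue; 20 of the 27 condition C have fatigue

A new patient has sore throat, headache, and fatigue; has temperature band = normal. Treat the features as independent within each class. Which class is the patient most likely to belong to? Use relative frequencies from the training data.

condition B

condition A: (24/135) × (19/24) × (6/24) × (6/24) × (13/24) ≈ 0.00476466
condition B: (84/135) × (57/84) × (48/84) × (67/84) × (57/84) ≈ 0.130585
condition C: (27/135) × (23/27) × (14/27) × (18/27) × (20/27) ≈ 0.0436248
Highest score → condition B.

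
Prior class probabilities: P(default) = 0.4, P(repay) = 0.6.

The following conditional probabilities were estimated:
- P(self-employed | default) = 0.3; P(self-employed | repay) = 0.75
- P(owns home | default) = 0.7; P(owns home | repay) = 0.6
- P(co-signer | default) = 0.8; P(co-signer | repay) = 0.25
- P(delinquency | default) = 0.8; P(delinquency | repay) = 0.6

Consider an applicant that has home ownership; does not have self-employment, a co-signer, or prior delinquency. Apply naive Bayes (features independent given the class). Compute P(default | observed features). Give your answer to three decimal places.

default: 0.4 × (1−0.3) × 0.7 × (1−0.8) × (1−0.8) = 0.00784
repay: 0.6 × (1−0.75) × 0.6 × (1−0.25) × (1−0.6) = 0.027
P(default | x) = 0.00784 / 0.03484 ≈ 0.225

0.225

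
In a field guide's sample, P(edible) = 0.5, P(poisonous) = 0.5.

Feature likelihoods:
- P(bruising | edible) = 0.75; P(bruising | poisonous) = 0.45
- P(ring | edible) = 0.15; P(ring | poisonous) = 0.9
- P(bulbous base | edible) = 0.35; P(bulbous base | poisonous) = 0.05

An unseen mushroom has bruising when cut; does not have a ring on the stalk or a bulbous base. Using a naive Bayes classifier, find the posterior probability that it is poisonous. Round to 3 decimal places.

edible: 0.5 × 0.75 × (1−0.15) × (1−0.35) = 0.2071875
poisonous: 0.5 × 0.45 × (1−0.9) × (1−0.05) = 0.021375
P(poisonous | x) = 0.021375 / 0.2285625 ≈ 0.094

0.094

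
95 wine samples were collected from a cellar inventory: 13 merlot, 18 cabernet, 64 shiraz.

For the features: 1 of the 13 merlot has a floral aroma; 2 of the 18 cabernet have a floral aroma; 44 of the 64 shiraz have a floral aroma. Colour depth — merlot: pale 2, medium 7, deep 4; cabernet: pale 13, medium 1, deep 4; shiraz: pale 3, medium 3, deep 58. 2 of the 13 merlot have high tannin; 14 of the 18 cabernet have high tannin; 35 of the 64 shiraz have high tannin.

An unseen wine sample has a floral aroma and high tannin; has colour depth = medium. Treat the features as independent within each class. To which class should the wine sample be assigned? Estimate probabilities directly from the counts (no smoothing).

merlot: (13/95) × (1/13) × (7/13) × (2/13) ≈ 0.000872002
cabernet: (18/95) × (2/18) × (1/18) × (14/18) ≈ 0.000909682
shiraz: (64/95) × (44/64) × (3/64) × (35/64) ≈ 0.0118729
Highest score → shiraz.

shiraz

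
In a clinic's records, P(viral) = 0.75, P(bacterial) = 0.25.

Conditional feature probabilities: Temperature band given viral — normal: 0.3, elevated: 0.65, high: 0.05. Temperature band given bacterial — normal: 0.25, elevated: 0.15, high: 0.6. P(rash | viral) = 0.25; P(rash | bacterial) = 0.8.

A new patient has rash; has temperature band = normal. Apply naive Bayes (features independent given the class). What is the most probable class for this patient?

viral

viral: 0.75 × 0.3 × 0.25 = 0.05625
bacterial: 0.25 × 0.25 × 0.8 = 0.05
Highest score → viral.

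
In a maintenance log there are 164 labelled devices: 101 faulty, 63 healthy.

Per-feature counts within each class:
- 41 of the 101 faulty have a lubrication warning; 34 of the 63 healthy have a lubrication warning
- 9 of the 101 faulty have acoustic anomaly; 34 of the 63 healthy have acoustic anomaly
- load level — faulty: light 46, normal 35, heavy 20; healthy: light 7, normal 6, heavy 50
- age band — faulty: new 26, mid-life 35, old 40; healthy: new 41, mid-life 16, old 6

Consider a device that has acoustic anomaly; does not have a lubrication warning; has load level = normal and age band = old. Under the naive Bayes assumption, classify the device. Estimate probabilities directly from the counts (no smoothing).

faulty

faulty: (101/164) × (60/101) × (9/101) × (35/101) × (40/101) ≈ 0.00447418
healthy: (63/164) × (29/63) × (34/63) × (6/63) × (6/63) ≈ 0.000865593
Highest score → faulty.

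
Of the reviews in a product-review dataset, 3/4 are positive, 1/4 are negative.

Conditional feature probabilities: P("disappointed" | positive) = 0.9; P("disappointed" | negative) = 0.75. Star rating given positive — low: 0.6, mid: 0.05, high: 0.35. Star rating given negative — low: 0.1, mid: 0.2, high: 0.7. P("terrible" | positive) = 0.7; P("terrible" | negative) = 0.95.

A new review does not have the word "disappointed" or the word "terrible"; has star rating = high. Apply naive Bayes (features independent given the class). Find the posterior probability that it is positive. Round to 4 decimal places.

positive: 0.75 × (1−0.9) × 0.35 × (1−0.7) = 0.007875
negative: 0.25 × (1−0.75) × 0.7 × (1−0.95) = 0.0021875
P(positive | x) = 0.007875 / 0.0100625 ≈ 0.7826

0.7826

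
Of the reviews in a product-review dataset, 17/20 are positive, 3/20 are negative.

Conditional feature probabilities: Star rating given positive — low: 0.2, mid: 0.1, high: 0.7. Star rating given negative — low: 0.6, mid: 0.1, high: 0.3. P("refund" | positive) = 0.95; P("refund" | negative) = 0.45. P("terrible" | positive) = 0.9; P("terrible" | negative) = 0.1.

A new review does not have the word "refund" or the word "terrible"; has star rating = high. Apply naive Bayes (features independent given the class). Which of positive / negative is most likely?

negative

positive: 0.85 × 0.7 × (1−0.95) × (1−0.9) = 0.002975
negative: 0.15 × 0.3 × (1−0.45) × (1−0.1) = 0.022275
Highest score → negative.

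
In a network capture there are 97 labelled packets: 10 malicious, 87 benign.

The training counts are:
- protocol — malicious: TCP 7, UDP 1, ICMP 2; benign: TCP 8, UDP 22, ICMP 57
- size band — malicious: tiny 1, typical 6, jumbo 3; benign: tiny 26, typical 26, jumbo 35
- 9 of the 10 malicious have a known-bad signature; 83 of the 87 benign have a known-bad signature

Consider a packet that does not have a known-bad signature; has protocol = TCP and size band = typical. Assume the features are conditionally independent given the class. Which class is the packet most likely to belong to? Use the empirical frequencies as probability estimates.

malicious: (10/97) × (7/10) × (6/10) × (1/10) ≈ 0.0043299
benign: (87/97) × (8/87) × (26/87) × (4/87) ≈ 0.00113322
Highest score → malicious.

malicious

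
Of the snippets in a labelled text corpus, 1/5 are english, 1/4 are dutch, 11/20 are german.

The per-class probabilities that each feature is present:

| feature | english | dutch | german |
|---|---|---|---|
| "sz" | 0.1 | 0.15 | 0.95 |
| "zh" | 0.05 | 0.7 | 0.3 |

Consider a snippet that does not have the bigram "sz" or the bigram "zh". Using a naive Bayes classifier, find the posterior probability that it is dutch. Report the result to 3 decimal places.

0.251

english: 0.2 × (1−0.1) × (1−0.05) = 0.171
dutch: 0.25 × (1−0.15) × (1−0.7) = 0.06375
german: 0.55 × (1−0.95) × (1−0.3) = 0.01925
P(dutch | x) = 0.06375 / 0.254 ≈ 0.251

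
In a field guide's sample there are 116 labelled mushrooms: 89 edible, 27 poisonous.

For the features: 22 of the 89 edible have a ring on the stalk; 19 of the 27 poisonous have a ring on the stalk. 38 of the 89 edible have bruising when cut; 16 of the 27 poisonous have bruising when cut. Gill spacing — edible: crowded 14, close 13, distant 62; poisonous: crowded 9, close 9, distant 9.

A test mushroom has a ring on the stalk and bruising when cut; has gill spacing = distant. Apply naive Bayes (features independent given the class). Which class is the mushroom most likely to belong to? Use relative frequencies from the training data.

edible

edible: (89/116) × (22/89) × (38/89) × (62/89) ≈ 0.0564105
poisonous: (27/116) × (19/27) × (16/27) × (9/27) ≈ 0.0323542
Highest score → edible.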